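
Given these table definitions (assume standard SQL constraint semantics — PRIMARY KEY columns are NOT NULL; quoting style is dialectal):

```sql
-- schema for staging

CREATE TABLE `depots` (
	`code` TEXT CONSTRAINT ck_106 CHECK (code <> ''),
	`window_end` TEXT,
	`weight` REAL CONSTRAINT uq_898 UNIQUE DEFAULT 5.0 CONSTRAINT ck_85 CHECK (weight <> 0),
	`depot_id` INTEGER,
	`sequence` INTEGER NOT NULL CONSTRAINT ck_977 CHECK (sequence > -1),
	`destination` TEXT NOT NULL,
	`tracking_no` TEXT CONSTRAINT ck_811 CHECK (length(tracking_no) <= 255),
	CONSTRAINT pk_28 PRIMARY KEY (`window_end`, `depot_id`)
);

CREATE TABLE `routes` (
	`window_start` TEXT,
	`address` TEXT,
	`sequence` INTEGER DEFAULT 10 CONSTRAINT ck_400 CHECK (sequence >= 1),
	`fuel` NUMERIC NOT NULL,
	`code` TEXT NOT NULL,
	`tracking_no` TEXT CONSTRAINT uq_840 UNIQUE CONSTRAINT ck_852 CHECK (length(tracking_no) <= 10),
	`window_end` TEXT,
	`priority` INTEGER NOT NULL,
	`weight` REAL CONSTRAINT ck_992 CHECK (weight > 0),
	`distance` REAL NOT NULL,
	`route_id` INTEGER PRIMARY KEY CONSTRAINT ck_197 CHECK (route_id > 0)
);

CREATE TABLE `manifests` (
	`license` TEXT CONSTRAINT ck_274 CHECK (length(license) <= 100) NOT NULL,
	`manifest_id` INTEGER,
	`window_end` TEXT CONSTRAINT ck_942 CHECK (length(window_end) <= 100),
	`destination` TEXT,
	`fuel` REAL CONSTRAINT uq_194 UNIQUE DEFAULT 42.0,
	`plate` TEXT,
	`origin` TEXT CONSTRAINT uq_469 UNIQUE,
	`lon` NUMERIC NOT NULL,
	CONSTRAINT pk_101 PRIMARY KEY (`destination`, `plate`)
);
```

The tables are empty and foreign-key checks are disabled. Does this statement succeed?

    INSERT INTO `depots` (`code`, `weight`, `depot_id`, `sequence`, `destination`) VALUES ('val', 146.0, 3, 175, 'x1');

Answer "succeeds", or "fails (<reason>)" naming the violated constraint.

fails (NOT NULL on window_end)

window_end is omitted from the column list and has no DEFAULT, so it would receive NULL.
But window_end is part of the PRIMARY KEY (implied NOT NULL).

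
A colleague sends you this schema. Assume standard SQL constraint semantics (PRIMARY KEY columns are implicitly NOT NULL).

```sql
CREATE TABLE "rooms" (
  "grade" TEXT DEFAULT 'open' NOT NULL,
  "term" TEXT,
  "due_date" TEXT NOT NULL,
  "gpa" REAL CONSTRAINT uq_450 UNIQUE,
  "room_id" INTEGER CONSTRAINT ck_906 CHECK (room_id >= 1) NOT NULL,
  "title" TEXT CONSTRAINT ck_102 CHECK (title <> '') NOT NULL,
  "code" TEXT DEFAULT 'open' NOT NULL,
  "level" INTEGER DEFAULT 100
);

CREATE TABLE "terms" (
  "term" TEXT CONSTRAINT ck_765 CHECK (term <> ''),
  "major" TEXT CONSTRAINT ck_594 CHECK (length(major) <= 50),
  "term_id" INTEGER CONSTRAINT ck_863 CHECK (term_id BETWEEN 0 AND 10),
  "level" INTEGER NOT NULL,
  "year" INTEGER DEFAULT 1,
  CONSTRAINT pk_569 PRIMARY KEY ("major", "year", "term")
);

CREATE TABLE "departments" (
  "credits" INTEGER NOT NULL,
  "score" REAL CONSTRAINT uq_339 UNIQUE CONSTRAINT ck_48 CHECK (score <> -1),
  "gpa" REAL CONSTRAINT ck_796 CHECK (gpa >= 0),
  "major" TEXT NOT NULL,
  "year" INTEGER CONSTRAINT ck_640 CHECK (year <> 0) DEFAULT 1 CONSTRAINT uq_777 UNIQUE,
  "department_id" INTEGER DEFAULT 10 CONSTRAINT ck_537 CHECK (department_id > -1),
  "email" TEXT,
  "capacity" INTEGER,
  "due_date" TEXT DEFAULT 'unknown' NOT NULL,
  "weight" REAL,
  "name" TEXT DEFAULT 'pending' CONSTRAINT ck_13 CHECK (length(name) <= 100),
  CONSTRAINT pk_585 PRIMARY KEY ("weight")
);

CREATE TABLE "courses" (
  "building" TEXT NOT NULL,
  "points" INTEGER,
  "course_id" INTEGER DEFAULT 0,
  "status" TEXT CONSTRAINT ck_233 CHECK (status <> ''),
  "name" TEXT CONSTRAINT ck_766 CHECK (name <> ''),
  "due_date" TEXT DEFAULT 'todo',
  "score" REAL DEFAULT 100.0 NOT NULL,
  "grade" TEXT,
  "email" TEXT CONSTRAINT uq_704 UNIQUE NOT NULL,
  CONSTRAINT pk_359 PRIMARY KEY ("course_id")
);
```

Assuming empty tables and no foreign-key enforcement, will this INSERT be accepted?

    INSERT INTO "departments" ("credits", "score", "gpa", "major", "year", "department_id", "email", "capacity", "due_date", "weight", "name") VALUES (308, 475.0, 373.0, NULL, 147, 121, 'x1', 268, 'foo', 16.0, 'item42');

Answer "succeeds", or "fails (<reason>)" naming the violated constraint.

fails (NOT NULL on major)

major is explicitly set to NULL, but major is declared NOT NULL.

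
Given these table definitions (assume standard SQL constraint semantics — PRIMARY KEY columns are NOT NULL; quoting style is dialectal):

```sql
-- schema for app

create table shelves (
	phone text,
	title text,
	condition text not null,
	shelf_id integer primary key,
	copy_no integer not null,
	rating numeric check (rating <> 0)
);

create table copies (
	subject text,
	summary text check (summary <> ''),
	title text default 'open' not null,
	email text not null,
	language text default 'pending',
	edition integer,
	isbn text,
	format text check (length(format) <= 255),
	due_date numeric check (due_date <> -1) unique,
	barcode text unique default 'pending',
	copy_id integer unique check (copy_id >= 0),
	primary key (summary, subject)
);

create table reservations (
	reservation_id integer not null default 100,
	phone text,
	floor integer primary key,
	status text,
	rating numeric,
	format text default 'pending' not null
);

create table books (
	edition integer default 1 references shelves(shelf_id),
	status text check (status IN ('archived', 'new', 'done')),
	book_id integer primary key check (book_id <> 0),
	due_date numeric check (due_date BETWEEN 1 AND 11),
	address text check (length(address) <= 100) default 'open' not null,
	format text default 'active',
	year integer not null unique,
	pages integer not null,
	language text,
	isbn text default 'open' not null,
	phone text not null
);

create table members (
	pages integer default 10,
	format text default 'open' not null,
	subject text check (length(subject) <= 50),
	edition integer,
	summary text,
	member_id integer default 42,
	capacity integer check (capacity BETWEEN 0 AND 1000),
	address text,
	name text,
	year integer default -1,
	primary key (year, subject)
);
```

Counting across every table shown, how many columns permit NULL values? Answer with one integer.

shelves: 3 nullable (phone, title, rating — PK (shelf_id) and explicit NOT NULL columns excluded).
copies: 7 nullable (language, edition, isbn, format, due_date, barcode, copy_id — PK (summary, subject) and explicit NOT NULL columns excluded).
reservations: 3 nullable (phone, status, rating — PK (floor) and explicit NOT NULL columns excluded).
books: 5 nullable (edition, status, due_date, format, language — PK (book_id) and explicit NOT NULL columns excluded).
members: 7 nullable (pages, edition, summary, member_id, capacity, address, name — PK (year, subject) and explicit NOT NULL columns excluded).
Total: 3 + 7 + 3 + 5 + 7 = 25.

25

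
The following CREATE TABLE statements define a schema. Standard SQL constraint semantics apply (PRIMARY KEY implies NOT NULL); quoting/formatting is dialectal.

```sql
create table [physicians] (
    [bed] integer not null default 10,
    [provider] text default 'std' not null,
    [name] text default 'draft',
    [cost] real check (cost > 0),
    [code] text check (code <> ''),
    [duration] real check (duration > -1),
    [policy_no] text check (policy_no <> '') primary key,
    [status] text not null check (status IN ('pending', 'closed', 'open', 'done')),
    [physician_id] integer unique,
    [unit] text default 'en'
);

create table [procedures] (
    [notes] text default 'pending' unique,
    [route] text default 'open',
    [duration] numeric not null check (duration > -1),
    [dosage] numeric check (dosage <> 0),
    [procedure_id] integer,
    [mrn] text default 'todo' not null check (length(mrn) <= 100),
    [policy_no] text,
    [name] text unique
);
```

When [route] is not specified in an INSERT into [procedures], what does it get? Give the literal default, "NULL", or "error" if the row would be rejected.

route has an explicit DEFAULT 'open'.
When the column is omitted from an INSERT, that default is used.

'open'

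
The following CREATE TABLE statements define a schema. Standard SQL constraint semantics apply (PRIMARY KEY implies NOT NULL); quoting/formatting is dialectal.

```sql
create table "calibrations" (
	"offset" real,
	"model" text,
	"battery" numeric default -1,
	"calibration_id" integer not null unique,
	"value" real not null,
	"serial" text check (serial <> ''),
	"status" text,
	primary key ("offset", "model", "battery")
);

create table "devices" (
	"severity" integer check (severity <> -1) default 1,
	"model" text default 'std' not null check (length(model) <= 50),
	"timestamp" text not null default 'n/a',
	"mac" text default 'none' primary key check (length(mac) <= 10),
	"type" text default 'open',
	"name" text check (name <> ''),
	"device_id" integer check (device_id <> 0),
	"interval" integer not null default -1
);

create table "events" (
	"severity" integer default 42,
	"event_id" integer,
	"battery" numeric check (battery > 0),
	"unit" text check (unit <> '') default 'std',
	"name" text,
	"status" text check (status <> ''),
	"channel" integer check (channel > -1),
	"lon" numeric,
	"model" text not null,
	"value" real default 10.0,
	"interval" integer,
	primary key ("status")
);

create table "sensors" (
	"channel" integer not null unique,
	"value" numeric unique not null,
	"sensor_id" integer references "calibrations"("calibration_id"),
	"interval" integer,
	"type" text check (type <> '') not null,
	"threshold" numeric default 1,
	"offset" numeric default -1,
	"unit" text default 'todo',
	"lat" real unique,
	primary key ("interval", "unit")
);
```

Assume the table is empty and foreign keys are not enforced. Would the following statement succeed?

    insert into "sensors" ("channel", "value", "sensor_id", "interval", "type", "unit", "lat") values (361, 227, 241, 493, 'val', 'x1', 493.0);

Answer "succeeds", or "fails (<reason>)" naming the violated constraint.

succeeds

NOT NULL columns: channel is supplied; interval is supplied; type is supplied; unit is supplied; value is supplied.
CHECK constraints: 'val' satisfies (type <> '').
No constraint is violated.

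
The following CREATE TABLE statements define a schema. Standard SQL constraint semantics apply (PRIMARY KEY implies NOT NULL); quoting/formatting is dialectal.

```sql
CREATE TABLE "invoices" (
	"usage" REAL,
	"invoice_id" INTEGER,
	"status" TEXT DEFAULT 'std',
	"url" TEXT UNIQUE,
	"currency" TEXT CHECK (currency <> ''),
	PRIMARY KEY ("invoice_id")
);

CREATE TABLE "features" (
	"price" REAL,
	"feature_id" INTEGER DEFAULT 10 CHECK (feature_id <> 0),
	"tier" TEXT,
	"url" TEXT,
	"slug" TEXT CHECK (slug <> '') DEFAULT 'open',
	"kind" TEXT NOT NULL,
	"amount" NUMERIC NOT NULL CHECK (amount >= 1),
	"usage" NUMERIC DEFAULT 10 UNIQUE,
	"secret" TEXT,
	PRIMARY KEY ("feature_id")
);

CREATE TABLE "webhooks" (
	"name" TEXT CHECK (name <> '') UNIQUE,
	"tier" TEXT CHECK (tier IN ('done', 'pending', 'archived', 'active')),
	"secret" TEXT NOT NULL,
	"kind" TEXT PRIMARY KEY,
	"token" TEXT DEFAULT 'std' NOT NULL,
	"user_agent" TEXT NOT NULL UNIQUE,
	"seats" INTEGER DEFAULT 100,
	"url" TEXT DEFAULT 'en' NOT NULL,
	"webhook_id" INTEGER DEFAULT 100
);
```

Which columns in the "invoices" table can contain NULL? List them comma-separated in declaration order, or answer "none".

- usage: no NOT NULL constraint applies → nullable.
- invoice_id: part of the PRIMARY KEY, which implies NOT NULL → not nullable.
- status: DEFAULT only fills an omitted column; an explicit NULL is still allowed → nullable.
- url: UNIQUE does not imply NOT NULL → nullable.
- currency: CHECK does not forbid NULL (a CHECK constraint passes when its expression is NULL) → nullable.

usage, status, url, currency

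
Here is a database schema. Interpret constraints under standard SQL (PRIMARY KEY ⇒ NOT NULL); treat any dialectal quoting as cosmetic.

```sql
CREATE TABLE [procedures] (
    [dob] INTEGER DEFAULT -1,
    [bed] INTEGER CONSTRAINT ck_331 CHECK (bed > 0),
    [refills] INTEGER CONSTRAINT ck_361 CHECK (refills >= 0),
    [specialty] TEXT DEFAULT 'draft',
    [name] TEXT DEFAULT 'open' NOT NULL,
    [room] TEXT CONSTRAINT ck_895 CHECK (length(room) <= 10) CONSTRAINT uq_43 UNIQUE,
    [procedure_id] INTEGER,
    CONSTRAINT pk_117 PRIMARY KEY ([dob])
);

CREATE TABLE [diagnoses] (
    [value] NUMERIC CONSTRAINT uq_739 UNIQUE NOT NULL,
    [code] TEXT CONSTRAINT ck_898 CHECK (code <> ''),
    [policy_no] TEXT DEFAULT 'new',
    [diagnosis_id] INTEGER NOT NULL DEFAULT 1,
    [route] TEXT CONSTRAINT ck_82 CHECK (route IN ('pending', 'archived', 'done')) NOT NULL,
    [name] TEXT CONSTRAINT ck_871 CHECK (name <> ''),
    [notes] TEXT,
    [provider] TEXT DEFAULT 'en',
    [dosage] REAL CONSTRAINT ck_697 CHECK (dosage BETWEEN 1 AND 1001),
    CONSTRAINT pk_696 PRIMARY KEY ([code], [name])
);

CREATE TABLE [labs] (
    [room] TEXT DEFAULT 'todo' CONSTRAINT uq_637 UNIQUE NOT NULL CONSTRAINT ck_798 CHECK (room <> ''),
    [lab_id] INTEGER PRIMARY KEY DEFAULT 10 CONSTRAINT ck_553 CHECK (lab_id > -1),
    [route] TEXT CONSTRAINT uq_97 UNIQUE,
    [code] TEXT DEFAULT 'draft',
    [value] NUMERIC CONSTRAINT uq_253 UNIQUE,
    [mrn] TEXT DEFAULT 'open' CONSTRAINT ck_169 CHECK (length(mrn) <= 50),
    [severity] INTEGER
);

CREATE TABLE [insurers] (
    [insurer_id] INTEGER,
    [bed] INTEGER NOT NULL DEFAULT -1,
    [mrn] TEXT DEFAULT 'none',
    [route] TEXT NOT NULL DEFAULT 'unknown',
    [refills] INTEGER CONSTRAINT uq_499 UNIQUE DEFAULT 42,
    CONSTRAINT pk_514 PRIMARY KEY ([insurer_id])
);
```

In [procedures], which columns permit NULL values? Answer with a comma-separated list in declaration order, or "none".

bed, refills, specialty, room, procedure_id

- dob: part of the PRIMARY KEY, which implies NOT NULL → not nullable.
- bed: CHECK does not forbid NULL (a CHECK constraint passes when its expression is NULL) → nullable.
- refills: CHECK does not forbid NULL (a CHECK constraint passes when its expression is NULL) → nullable.
- specialty: DEFAULT only fills an omitted column; an explicit NULL is still allowed → nullable.
- name: declared NOT NULL → not nullable.
- room: CHECK does not forbid NULL (a CHECK constraint passes when its expression is NULL) → nullable.
- procedure_id: no NOT NULL constraint applies → nullable.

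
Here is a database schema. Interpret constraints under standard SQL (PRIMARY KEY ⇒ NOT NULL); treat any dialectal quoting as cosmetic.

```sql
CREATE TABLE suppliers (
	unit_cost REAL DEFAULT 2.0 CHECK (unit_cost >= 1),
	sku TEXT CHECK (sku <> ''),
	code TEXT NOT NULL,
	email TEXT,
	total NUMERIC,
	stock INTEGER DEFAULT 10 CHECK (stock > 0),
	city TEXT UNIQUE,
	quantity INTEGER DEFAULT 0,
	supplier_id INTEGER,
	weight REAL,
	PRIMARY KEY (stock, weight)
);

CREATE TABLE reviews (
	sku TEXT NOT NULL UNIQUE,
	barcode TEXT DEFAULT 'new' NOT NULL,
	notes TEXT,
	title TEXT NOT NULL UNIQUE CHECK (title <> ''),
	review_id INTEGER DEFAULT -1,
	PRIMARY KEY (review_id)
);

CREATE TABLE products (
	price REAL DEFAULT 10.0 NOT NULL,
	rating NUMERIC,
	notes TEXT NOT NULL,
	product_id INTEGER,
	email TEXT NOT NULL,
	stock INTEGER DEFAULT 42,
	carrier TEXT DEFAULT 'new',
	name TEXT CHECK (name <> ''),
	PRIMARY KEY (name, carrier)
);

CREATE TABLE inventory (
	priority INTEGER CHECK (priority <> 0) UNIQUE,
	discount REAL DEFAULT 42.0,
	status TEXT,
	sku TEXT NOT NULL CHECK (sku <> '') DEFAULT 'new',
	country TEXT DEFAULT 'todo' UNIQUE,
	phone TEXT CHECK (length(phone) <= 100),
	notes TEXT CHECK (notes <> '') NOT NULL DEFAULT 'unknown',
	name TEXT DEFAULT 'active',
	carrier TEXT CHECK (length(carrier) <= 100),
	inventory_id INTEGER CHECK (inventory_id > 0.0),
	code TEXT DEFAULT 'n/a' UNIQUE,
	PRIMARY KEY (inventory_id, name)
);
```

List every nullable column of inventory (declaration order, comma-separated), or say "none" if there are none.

- priority: CHECK does not forbid NULL (a CHECK constraint passes when its expression is NULL) → nullable.
- discount: DEFAULT only fills an omitted column; an explicit NULL is still allowed → nullable.
- status: no NOT NULL constraint applies → nullable.
- sku: declared NOT NULL → not nullable.
- country: UNIQUE does not imply NOT NULL → nullable.
- phone: CHECK does not forbid NULL (a CHECK constraint passes when its expression is NULL) → nullable.
- notes: declared NOT NULL → not nullable.
- name: part of the PRIMARY KEY, which implies NOT NULL → not nullable.
- carrier: CHECK does not forbid NULL (a CHECK constraint passes when its expression is NULL) → nullable.
- inventory_id: part of the PRIMARY KEY, which implies NOT NULL → not nullable.
- code: UNIQUE does not imply NOT NULL → nullable.

priority, discount, status, country, phone, carrier, code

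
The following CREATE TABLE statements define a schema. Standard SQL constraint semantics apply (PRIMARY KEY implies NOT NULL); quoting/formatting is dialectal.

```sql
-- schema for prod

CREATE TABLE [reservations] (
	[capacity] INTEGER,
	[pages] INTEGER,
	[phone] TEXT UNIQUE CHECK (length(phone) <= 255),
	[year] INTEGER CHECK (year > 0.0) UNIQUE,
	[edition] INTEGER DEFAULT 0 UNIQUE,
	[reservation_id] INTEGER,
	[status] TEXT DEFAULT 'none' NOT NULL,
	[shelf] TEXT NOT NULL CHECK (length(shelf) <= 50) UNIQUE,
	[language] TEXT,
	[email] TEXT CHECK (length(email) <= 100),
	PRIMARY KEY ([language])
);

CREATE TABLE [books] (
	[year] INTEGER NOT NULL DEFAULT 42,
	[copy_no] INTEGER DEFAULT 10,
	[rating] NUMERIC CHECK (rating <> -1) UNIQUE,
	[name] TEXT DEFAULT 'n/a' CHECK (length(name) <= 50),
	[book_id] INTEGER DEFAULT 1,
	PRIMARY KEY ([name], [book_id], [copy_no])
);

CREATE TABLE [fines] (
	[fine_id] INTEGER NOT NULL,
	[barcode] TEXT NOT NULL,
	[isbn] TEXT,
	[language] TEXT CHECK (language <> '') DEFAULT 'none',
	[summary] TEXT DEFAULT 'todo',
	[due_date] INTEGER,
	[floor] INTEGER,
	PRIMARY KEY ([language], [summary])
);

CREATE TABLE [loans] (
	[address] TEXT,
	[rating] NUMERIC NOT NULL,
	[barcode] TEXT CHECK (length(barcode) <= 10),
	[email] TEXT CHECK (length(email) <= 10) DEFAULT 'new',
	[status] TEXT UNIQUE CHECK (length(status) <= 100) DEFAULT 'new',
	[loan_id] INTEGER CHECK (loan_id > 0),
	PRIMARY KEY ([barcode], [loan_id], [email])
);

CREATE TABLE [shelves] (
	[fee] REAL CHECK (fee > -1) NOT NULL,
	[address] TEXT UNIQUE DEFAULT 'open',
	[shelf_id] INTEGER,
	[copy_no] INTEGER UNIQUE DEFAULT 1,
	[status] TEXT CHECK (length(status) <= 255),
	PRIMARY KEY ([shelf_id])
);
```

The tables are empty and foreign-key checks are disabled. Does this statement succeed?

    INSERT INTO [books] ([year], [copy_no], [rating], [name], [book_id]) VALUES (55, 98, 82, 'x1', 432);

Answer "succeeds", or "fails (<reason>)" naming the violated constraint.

NOT NULL columns: book_id is supplied; copy_no is supplied; name is supplied; year is supplied.
CHECK constraints: 82 satisfies (rating <> -1); 'x1' satisfies (length(name) <= 50).
No constraint is violated.

succeeds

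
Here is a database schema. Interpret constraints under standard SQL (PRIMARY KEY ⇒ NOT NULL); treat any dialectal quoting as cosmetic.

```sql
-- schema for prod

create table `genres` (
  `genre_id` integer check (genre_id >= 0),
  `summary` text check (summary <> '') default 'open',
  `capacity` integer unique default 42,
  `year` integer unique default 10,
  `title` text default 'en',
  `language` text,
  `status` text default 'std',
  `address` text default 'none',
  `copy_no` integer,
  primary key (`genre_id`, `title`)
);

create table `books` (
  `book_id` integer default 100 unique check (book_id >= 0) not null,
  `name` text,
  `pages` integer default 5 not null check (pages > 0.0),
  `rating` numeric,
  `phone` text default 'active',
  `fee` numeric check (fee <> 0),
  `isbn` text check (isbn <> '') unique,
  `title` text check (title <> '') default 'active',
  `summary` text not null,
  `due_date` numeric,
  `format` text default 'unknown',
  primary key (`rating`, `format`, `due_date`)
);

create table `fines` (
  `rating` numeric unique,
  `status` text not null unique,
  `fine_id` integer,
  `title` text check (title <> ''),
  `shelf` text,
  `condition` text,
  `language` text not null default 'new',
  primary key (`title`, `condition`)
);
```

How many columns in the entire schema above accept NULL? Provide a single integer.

15

genres: 7 nullable (summary, capacity, year, language, status, address, copy_no — PK (genre_id, title) and explicit NOT NULL columns excluded).
books: 5 nullable (name, phone, fee, isbn, title — PK (rating, format, due_date) and explicit NOT NULL columns excluded).
fines: 3 nullable (rating, fine_id, shelf — PK (title, condition) and explicit NOT NULL columns excluded).
Total: 7 + 5 + 3 = 15.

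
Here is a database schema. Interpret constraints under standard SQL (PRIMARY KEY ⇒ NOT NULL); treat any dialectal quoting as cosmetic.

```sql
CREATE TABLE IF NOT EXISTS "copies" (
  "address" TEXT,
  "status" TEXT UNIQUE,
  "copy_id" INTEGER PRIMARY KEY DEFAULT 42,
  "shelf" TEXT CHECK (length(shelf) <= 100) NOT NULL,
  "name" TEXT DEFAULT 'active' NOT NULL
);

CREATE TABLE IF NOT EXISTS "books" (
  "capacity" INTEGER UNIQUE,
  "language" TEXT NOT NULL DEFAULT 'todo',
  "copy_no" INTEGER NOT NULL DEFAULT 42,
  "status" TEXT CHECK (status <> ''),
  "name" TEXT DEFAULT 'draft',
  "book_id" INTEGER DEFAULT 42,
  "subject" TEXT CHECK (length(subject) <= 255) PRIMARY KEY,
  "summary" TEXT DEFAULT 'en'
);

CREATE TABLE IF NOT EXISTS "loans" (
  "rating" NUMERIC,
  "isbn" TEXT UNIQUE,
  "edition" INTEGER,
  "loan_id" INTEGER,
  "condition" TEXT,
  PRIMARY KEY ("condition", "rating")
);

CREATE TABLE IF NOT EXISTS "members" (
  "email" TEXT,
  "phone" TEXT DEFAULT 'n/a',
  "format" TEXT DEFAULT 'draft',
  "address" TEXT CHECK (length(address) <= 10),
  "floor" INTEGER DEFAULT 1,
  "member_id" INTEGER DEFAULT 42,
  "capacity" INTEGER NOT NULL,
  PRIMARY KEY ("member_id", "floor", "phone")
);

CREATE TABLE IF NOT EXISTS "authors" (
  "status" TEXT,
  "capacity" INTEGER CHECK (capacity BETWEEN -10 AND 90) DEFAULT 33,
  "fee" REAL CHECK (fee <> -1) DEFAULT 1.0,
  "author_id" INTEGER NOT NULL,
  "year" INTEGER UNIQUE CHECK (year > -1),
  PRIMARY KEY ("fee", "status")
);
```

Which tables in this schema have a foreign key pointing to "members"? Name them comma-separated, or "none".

none

No REFERENCES clause anywhere in the schema names members.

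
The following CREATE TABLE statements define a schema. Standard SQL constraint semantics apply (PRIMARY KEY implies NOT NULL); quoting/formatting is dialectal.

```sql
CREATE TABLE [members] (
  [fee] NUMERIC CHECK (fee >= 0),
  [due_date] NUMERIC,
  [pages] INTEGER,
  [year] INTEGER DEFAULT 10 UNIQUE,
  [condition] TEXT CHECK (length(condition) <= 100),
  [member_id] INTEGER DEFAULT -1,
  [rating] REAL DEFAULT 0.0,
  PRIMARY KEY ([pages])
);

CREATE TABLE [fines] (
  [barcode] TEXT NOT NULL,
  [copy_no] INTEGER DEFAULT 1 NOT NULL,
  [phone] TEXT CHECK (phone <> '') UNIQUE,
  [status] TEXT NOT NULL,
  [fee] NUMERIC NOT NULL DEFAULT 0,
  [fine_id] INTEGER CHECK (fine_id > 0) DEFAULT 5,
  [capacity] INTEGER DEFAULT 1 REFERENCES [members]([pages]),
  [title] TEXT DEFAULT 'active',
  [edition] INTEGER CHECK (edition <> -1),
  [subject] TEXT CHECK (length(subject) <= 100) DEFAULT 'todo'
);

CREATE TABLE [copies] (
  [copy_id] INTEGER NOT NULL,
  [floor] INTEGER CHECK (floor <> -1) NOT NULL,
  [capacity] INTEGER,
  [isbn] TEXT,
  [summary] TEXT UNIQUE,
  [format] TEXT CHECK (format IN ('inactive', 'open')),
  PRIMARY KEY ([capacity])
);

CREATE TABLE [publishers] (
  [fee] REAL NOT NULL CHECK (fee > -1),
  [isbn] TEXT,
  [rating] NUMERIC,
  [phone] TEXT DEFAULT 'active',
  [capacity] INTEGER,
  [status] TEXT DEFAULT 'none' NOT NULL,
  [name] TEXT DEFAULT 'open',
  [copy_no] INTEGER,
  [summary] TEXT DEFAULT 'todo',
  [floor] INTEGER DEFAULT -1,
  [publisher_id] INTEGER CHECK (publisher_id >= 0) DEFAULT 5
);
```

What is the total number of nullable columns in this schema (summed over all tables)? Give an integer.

members: 6 nullable (fee, due_date, year, condition, member_id, rating — PK (pages) and explicit NOT NULL columns excluded).
fines: 6 nullable (phone, fine_id, capacity, title, edition, subject — PK none and explicit NOT NULL columns excluded).
copies: 3 nullable (isbn, summary, format — PK (capacity) and explicit NOT NULL columns excluded).
publishers: 9 nullable (isbn, rating, phone, capacity, name, copy_no, summary, floor, publisher_id — PK none and explicit NOT NULL columns excluded).
Total: 6 + 6 + 3 + 9 = 24.

24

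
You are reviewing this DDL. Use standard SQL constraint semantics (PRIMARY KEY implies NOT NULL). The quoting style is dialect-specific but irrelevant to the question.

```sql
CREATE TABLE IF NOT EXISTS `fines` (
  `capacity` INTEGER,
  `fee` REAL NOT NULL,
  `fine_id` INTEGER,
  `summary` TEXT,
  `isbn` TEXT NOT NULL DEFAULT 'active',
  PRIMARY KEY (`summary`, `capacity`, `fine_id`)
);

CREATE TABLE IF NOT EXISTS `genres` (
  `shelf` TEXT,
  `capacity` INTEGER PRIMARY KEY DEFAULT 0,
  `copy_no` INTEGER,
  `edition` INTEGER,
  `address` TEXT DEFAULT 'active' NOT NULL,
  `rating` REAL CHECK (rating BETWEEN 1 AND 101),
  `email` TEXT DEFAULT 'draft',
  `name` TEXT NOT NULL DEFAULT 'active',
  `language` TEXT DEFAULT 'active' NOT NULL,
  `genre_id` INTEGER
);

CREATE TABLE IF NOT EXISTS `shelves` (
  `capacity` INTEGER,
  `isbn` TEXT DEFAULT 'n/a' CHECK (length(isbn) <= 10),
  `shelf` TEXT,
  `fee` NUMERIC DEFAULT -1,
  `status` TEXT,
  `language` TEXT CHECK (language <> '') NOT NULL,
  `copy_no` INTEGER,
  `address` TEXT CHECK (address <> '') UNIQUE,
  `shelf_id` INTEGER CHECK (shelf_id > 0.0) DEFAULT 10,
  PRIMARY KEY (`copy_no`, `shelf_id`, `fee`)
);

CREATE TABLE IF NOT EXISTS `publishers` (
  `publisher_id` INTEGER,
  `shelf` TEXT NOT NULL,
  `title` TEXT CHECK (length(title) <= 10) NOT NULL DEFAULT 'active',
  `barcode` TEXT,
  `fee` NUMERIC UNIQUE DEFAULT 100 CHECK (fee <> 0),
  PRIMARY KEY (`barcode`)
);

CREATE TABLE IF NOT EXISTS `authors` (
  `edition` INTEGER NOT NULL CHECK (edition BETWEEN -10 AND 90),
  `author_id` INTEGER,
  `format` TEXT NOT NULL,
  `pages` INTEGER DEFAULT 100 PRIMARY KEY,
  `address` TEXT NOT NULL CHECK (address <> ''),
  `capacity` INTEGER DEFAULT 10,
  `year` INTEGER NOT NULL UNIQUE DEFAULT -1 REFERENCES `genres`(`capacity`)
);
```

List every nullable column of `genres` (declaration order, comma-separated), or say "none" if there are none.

- shelf: no NOT NULL constraint applies → nullable.
- capacity: part of the PRIMARY KEY, which implies NOT NULL → not nullable.
- copy_no: no NOT NULL constraint applies → nullable.
- edition: no NOT NULL constraint applies → nullable.
- address: declared NOT NULL → not nullable.
- rating: CHECK does not forbid NULL (a CHECK constraint passes when its expression is NULL) → nullable.
- email: DEFAULT only fills an omitted column; an explicit NULL is still allowed → nullable.
- name: declared NOT NULL → not nullable.
- language: declared NOT NULL → not nullable.
- genre_id: no NOT NULL constraint applies → nullable.

shelf, copy_no, edition, rating, email, genre_id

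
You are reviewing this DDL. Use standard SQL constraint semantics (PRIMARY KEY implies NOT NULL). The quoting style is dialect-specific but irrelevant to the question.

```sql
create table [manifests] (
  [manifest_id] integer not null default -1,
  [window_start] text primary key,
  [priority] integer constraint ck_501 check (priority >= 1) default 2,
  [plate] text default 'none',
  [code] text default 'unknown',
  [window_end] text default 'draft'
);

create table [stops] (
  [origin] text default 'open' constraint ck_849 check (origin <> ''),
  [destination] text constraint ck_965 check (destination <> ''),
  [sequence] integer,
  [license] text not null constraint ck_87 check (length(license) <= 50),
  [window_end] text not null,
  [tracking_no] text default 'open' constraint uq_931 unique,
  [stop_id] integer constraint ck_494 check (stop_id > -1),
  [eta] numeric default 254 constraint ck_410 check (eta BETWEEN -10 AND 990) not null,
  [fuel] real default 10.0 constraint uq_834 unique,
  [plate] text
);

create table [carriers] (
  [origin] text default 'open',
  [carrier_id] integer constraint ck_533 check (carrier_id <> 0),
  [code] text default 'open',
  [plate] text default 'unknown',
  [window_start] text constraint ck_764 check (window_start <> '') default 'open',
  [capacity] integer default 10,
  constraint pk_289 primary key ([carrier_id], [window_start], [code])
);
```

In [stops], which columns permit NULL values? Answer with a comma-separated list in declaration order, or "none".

- origin: CHECK does not forbid NULL (a CHECK constraint passes when its expression is NULL) → nullable.
- destination: CHECK does not forbid NULL (a CHECK constraint passes when its expression is NULL) → nullable.
- sequence: no NOT NULL constraint applies → nullable.
- license: declared NOT NULL → not nullable.
- window_end: declared NOT NULL → not nullable.
- tracking_no: UNIQUE does not imply NOT NULL → nullable.
- stop_id: CHECK does not forbid NULL (a CHECK constraint passes when its expression is NULL) → nullable.
- eta: declared NOT NULL → not nullable.
- fuel: UNIQUE does not imply NOT NULL → nullable.
- plate: no NOT NULL constraint applies → nullable.

origin, destination, sequence, tracking_no, stop_id, fuel, plate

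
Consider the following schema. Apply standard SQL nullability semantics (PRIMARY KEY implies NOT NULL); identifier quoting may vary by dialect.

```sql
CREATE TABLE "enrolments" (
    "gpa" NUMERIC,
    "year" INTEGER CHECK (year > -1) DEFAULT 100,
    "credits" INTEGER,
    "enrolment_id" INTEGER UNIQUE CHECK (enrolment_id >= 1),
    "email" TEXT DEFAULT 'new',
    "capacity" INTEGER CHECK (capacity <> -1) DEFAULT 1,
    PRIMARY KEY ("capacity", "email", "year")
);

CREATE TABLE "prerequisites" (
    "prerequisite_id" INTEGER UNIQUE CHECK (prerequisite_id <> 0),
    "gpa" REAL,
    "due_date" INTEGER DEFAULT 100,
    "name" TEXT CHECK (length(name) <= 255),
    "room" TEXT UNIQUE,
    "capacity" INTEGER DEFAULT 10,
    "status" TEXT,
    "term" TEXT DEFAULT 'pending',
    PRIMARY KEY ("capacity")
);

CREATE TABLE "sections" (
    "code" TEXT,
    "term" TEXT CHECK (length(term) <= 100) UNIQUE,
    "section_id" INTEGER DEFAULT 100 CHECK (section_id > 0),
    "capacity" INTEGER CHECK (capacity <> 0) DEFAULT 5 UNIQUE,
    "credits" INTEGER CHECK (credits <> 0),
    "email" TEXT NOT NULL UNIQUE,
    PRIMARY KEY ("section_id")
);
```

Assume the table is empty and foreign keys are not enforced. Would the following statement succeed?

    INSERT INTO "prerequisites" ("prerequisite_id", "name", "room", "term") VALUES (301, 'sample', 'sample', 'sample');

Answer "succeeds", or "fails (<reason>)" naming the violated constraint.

NOT NULL columns: capacity defaults to 10.
CHECK constraints: 301 satisfies (prerequisite_id <> 0); 'sample' satisfies (length(name) <= 255).
No constraint is violated.

succeeds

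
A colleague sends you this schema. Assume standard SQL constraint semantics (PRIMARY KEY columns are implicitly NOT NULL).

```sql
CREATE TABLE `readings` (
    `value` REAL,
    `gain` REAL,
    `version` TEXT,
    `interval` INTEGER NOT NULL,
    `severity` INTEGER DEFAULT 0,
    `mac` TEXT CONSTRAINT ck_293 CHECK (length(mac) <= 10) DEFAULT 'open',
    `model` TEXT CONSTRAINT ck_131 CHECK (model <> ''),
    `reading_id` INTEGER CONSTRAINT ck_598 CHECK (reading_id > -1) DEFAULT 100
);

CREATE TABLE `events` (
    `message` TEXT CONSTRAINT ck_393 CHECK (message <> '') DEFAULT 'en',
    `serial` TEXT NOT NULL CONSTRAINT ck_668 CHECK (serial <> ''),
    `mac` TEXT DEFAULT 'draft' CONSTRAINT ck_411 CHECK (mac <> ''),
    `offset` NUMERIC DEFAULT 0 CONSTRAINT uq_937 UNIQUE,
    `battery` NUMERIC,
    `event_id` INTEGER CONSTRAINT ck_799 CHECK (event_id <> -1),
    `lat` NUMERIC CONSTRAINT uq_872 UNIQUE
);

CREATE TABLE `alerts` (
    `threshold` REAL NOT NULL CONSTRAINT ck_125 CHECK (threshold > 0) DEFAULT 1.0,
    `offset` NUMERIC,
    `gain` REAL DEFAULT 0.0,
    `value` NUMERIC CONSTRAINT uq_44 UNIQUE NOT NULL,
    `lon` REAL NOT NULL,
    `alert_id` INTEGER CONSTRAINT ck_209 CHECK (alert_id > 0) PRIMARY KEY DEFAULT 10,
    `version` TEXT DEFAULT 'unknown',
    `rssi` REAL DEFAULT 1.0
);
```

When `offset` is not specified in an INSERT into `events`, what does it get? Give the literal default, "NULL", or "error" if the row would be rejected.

0

offset has an explicit DEFAULT 0.
When the column is omitted from an INSERT, that default is used.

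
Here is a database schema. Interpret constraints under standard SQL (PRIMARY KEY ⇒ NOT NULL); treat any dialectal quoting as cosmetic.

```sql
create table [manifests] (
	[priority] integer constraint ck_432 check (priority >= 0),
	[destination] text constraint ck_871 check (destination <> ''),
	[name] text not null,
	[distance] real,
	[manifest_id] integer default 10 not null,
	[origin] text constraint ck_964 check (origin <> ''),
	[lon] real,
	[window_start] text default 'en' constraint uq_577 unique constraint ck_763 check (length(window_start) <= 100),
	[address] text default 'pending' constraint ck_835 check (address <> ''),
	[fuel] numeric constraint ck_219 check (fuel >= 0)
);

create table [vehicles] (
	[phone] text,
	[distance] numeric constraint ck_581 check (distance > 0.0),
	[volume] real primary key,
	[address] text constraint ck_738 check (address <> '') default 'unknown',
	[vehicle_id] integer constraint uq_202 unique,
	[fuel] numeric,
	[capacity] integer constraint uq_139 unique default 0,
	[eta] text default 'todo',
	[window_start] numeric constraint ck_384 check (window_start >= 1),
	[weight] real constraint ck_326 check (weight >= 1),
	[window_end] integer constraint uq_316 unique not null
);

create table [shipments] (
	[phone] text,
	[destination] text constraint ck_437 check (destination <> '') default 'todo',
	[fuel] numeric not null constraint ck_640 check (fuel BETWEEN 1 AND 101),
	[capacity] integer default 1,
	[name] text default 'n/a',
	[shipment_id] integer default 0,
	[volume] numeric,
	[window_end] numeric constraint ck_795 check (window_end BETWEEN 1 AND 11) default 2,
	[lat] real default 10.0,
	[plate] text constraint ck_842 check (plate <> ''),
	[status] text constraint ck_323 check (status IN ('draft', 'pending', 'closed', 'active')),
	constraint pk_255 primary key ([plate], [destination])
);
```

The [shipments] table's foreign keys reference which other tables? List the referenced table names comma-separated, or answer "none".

No column in shipments has a REFERENCES clause.

none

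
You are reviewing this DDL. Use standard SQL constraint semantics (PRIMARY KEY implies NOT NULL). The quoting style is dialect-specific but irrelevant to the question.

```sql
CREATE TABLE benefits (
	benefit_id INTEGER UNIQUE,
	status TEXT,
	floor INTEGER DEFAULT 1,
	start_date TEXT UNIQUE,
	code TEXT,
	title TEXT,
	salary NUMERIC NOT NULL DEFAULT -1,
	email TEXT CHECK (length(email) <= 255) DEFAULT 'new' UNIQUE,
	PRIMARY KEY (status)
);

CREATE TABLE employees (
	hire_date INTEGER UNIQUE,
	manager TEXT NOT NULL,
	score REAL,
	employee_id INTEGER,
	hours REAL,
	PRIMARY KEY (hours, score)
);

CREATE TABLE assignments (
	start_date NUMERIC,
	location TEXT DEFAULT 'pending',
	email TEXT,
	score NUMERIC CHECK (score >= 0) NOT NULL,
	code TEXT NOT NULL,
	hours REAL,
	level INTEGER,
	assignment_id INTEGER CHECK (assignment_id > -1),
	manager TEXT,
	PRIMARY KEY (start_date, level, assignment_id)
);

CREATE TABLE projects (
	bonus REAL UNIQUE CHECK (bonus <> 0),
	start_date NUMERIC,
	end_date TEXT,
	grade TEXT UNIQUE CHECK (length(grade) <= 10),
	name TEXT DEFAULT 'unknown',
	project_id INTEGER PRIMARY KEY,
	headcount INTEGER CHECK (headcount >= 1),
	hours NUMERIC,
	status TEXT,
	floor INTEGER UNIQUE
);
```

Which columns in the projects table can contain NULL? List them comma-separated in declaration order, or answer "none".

bonus, start_date, end_date, grade, name, headcount, hours, status, floor

- bonus: CHECK does not forbid NULL (a CHECK constraint passes when its expression is NULL) → nullable.
- start_date: no NOT NULL constraint applies → nullable.
- end_date: no NOT NULL constraint applies → nullable.
- grade: CHECK does not forbid NULL (a CHECK constraint passes when its expression is NULL) → nullable.
- name: DEFAULT only fills an omitted column; an explicit NULL is still allowed → nullable.
- project_id: part of the PRIMARY KEY, which implies NOT NULL → not nullable.
- headcount: CHECK does not forbid NULL (a CHECK constraint passes when its expression is NULL) → nullable.
- hours: no NOT NULL constraint applies → nullable.
- status: no NOT NULL constraint applies → nullable.
- floor: UNIQUE does not imply NOT NULL → nullable.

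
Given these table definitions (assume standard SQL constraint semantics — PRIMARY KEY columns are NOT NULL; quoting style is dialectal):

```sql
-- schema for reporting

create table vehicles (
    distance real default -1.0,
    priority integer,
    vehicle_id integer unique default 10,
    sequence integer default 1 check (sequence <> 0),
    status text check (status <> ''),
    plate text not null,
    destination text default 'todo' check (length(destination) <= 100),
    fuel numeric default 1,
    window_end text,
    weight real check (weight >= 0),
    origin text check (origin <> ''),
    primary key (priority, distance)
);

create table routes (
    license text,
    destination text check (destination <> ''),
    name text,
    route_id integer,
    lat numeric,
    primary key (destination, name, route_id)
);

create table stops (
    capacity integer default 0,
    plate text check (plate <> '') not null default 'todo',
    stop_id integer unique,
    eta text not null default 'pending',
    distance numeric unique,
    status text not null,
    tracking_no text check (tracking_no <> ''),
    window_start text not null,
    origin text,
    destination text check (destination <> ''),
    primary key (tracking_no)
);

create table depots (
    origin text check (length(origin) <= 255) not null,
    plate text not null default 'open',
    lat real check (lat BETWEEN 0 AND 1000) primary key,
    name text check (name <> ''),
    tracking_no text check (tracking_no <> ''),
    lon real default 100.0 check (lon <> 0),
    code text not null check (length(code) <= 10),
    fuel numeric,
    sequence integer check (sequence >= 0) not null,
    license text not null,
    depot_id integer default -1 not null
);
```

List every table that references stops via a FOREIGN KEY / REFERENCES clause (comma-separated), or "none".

none

No REFERENCES clause anywhere in the schema names stops.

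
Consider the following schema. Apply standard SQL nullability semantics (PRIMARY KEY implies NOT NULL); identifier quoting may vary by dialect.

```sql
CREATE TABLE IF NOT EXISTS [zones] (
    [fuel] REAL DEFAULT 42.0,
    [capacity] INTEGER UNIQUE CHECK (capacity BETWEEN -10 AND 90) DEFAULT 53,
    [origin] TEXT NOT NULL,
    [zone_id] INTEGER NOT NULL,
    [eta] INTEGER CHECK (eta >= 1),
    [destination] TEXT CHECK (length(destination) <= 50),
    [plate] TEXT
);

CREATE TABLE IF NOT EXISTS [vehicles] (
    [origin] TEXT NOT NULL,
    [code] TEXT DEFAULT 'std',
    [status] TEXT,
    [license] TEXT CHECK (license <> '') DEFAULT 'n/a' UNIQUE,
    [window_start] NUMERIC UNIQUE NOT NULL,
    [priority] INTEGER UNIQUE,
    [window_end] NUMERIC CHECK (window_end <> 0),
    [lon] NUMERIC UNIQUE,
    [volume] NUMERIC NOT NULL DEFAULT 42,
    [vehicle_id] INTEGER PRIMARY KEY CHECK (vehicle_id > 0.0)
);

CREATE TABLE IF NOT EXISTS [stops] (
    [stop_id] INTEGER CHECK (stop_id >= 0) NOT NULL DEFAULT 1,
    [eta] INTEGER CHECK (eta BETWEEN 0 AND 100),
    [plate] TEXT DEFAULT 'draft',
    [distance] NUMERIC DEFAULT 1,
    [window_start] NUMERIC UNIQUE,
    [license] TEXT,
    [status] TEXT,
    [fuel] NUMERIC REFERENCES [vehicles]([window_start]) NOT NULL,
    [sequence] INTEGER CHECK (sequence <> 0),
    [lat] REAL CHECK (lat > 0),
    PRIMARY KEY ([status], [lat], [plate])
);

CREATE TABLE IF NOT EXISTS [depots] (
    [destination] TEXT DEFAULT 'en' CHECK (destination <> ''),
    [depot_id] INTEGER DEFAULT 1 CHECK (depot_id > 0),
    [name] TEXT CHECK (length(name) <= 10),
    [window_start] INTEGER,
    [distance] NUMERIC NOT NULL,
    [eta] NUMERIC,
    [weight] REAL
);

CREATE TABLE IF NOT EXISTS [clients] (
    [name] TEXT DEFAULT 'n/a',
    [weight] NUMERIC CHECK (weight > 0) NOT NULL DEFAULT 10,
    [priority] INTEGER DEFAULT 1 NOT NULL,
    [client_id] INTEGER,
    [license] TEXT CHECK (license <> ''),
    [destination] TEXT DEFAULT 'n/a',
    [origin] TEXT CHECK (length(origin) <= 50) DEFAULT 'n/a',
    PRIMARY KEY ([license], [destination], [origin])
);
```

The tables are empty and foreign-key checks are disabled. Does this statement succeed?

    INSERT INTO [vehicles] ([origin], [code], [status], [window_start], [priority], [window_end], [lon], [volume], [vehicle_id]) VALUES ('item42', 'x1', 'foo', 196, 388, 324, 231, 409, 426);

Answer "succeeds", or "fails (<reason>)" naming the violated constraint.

NOT NULL columns: origin is supplied; vehicle_id is supplied; volume is supplied; window_start is supplied.
CHECK constraints: 324 satisfies (window_end <> 0); 426 satisfies (vehicle_id > 0.0).
No constraint is violated.

succeeds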